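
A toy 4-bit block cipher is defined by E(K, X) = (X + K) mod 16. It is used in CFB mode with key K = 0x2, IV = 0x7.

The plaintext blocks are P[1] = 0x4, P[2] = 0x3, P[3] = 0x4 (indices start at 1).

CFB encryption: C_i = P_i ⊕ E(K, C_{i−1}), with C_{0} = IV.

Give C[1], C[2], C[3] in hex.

C[1]: E(K, 0x7) = 0x9; 0x4 ⊕ 0x9 = 0xD.
C[2]: E(K, 0xD) = 0xF; 0x3 ⊕ 0xF = 0xC.
C[3]: E(K, 0xC) = 0xE; 0x4 ⊕ 0xE = 0xA.

C[1] = 0xD, C[2] = 0xC, C[3] = 0xA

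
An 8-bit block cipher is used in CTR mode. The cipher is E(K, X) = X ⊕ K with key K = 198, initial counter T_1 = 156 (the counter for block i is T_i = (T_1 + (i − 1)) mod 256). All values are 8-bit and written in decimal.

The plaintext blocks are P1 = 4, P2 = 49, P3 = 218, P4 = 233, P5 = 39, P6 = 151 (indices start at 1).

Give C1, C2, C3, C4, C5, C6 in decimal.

CTR encryption: S_i = E(K, T_i) where T_i is the counter for block i; C_i = P_i ⊕ S_i.
C1: T = 156, S = E(K, T) = 90; 4 ⊕ 90 = 94.
C2: T = 157, S = E(K, T) = 91; 49 ⊕ 91 = 106.
C3: T = 158, S = E(K, T) = 88; 218 ⊕ 88 = 130.
C4: T = 159, S = E(K, T) = 89; 233 ⊕ 89 = 176.
C5: T = 160, S = E(K, T) = 102; 39 ⊕ 102 = 65.
C6: T = 161, S = E(K, T) = 103; 151 ⊕ 103 = 240.

C1 = 94, C2 = 106, C3 = 130, C4 = 176, C5 = 65, C6 = 240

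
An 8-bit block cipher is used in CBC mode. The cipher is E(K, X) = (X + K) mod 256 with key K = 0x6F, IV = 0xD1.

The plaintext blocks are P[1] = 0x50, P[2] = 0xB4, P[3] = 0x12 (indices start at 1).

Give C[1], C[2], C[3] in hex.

C[1] = 0xF0, C[2] = 0xB3, C[3] = 0x10

CBC encryption: C_i = E(K, P_i ⊕ C_{i−1}), with C_{0} = IV.
C[1]: P[1] ⊕ 0xD1 = 0x81; E(K, 0x81) = 0xF0.
C[2]: P[2] ⊕ 0xF0 = 0x44; E(K, 0x44) = 0xB3.
C[3]: P[3] ⊕ 0xB3 = 0xA1; E(K, 0xA1) = 0x10.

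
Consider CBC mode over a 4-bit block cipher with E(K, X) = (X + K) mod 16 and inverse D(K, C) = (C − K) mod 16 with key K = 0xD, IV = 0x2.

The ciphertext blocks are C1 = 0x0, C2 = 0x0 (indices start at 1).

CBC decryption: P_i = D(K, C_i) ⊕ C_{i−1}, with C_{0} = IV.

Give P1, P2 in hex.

P1: D(K, 0x0) = 0x3; 0x3 ⊕ 0x2 = 0x1.
P2: D(K, 0x0) = 0x3; 0x3 ⊕ 0x0 = 0x3.

P1 = 0x1, P2 = 0x3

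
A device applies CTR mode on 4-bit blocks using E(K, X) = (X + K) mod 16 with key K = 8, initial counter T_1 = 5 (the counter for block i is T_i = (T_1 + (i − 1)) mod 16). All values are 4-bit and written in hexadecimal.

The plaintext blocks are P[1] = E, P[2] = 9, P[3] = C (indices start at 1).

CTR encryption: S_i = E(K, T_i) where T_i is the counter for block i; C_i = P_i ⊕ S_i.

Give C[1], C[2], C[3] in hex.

C[1]: T = 5, S = E(K, T) = D; E ⊕ D = 3.
C[2]: T = 6, S = E(K, T) = E; 9 ⊕ E = 7.
C[3]: T = 7, S = E(K, T) = F; C ⊕ F = 3.

C[1] = 3, C[2] = 7, C[3] = 3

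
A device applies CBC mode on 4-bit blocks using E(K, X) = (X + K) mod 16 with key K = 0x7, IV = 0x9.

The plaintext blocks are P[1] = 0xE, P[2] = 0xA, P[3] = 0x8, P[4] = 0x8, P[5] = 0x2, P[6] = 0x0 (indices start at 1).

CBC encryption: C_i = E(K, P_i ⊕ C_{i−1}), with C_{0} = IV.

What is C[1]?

C[1] = 0xE

C[1]: P[1] ⊕ 0x9 = 0x7; E(K, 0x7) = 0xE.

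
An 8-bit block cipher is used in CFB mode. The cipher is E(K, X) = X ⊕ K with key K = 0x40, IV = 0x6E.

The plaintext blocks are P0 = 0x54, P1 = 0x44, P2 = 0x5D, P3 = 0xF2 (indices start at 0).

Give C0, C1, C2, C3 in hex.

C0 = 0x7A, C1 = 0x7E, C2 = 0x63, C3 = 0xD1

CFB encryption: C_i = P_i ⊕ E(K, C_{i−1}), with C_{−1} = IV.
C0: E(K, 0x6E) = 0x2E; 0x54 ⊕ 0x2E = 0x7A.
C1: E(K, 0x7A) = 0x3A; 0x44 ⊕ 0x3A = 0x7E.
C2: E(K, 0x7E) = 0x3E; 0x5D ⊕ 0x3E = 0x63.
C3: E(K, 0x63) = 0x23; 0xF2 ⊕ 0x23 = 0xD1.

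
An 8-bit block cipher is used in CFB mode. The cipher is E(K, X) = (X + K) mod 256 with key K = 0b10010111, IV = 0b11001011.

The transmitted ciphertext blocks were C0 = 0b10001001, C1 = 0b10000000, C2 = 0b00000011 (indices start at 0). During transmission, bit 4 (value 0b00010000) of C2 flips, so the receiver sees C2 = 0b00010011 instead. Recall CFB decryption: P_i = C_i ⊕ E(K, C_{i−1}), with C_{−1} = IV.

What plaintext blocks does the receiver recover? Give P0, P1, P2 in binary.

Only C2 changed, to 0b00010011. In CFB, a change in C_i flips the same bit in P_i and garbles P_{i+1}. Decrypting the received ciphertext:
P0: E(K, 0b11001011) = 0b01100010; 0b10001001 ⊕ 0b01100010 = 0b11101011.
P1: E(K, 0b10001001) = 0b00100000; 0b10000000 ⊕ 0b00100000 = 0b10100000.
P2: E(K, 0b10000000) = 0b00010111; 0b00010011 ⊕ 0b00010111 = 0b00000100.
Blocks that differ from the original plaintext: P2.

P0 = 0b11101011, P1 = 0b10100000, P2 = 0b00000100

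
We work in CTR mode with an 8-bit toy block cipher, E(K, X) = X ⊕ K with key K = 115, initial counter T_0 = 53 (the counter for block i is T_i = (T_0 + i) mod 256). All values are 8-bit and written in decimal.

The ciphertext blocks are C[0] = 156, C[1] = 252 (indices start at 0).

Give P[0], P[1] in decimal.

CTR decryption: S_i = E(K, T_i) where T_i is the counter for block i; P_i = C_i ⊕ S_i.
P[0]: T = 53, S = E(K, T) = 70; 156 ⊕ 70 = 218.
P[1]: T = 54, S = E(K, T) = 69; 252 ⊕ 69 = 185.

P[0] = 218, P[1] = 185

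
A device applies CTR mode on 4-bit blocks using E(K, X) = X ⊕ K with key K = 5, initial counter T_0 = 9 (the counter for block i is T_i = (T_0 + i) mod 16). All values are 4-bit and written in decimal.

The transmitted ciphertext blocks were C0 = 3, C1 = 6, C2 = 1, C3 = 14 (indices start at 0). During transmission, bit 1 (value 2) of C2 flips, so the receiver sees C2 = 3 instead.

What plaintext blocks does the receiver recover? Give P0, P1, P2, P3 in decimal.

CTR decryption: S_i = E(K, T_i) where T_i is the counter for block i; P_i = C_i ⊕ S_i.
Only C2 changed, to 3. In CTR, a change in C_i flips the same bit in P_i only; the keystream is unaffected. Decrypting the received ciphertext:
P0: T = 9, S = E(K, T) = 12; 3 ⊕ 12 = 15.
P1: T = 10, S = E(K, T) = 15; 6 ⊕ 15 = 9.
P2: T = 11, S = E(K, T) = 14; 3 ⊕ 14 = 13.
P3: T = 12, S = E(K, T) = 9; 14 ⊕ 9 = 7.
Blocks that differ from the original plaintext: P2.

P0 = 15, P1 = 9, P2 = 13, P3 = 7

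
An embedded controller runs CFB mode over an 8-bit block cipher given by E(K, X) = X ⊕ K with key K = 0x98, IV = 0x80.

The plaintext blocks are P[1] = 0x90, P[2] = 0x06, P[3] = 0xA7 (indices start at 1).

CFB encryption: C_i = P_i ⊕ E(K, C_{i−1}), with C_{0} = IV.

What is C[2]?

C[2] = 0x16

C[1]: E(K, 0x80) = 0x18; 0x90 ⊕ 0x18 = 0x88.
C[2]: E(K, 0x88) = 0x10; 0x06 ⊕ 0x10 = 0x16.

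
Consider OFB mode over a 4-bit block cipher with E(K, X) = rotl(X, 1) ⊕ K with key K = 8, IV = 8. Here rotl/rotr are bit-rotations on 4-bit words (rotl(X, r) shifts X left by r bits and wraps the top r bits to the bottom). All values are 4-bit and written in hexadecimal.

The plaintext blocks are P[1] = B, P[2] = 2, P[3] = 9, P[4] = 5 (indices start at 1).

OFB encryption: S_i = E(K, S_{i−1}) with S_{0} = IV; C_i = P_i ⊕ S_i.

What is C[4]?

C[4] = 2

C[1]: S = E(K, 8) = 9; B ⊕ 9 = 2.
C[2]: S = E(K, 9) = B; 2 ⊕ B = 9.
C[3]: S = E(K, B) = F; 9 ⊕ F = 6.
C[4]: S = E(K, F) = 7; 5 ⊕ 7 = 2.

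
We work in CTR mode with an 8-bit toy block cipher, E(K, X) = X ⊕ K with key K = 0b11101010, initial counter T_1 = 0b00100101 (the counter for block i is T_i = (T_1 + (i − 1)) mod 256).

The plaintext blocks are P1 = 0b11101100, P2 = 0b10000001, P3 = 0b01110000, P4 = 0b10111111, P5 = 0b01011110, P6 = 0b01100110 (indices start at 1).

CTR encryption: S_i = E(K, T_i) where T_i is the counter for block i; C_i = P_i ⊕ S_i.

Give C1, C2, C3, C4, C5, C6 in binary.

C1 = 0b00100011, C2 = 0b01001101, C3 = 0b10111101, C4 = 0b01111101, C5 = 0b10011101, C6 = 0b10100110

C1: T = 0b00100101, S = E(K, T) = 0b11001111; 0b11101100 ⊕ 0b11001111 = 0b00100011.
C2: T = 0b00100110, S = E(K, T) = 0b11001100; 0b10000001 ⊕ 0b11001100 = 0b01001101.
C3: T = 0b00100111, S = E(K, T) = 0b11001101; 0b01110000 ⊕ 0b11001101 = 0b10111101.
C4: T = 0b00101000, S = E(K, T) = 0b11000010; 0b10111111 ⊕ 0b11000010 = 0b01111101.
C5: T = 0b00101001, S = E(K, T) = 0b11000011; 0b01011110 ⊕ 0b11000011 = 0b10011101.
C6: T = 0b00101010, S = E(K, T) = 0b11000000; 0b01100110 ⊕ 0b11000000 = 0b10100110.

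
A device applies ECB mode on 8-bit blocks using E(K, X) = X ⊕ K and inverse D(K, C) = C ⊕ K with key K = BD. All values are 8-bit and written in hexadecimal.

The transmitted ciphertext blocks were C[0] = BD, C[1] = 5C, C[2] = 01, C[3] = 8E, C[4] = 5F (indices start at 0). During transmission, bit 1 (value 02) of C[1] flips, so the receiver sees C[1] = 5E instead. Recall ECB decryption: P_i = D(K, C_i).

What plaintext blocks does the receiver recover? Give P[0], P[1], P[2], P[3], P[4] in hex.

Only C[1] changed, to 5E. In ECB, a change in C_i affects only P_i. Decrypting the received ciphertext:
P[0]: D(K, BD) = 00.
P[1]: D(K, 5E) = E3.
P[2]: D(K, 01) = BC.
P[3]: D(K, 8E) = 33.
P[4]: D(K, 5F) = E2.
Blocks that differ from the original plaintext: P[1].

P[0] = 00, P[1] = E3, P[2] = BC, P[3] = 33, P[4] = E2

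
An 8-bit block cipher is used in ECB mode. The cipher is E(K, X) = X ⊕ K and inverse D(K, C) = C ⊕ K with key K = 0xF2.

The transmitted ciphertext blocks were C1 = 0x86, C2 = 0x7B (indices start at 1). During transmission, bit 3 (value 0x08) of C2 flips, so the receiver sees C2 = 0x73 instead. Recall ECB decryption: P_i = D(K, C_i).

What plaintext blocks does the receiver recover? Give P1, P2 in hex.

P1 = 0x74, P2 = 0x81

Only C2 changed, to 0x73. In ECB, a change in C_i affects only P_i. Decrypting the received ciphertext:
P1: D(K, 0x86) = 0x74.
P2: D(K, 0x73) = 0x81.
Blocks that differ from the original plaintext: P2.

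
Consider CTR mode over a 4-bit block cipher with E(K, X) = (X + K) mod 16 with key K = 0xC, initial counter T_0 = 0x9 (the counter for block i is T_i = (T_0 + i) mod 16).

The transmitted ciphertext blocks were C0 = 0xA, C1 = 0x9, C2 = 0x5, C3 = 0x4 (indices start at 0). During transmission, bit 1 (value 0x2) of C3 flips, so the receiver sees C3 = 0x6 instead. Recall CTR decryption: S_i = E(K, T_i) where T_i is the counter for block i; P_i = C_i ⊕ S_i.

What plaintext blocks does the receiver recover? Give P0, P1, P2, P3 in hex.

Only C3 changed, to 0x6. In CTR, a change in C_i flips the same bit in P_i only; the keystream is unaffected. Decrypting the received ciphertext:
P0: T = 0x9, S = E(K, T) = 0x5; 0xA ⊕ 0x5 = 0xF.
P1: T = 0xA, S = E(K, T) = 0x6; 0x9 ⊕ 0x6 = 0xF.
P2: T = 0xB, S = E(K, T) = 0x7; 0x5 ⊕ 0x7 = 0x2.
P3: T = 0xC, S = E(K, T) = 0x8; 0x6 ⊕ 0x8 = 0xE.
Blocks that differ from the original plaintext: P3.

P0 = 0xF, P1 = 0xF, P2 = 0x2, P3 = 0xE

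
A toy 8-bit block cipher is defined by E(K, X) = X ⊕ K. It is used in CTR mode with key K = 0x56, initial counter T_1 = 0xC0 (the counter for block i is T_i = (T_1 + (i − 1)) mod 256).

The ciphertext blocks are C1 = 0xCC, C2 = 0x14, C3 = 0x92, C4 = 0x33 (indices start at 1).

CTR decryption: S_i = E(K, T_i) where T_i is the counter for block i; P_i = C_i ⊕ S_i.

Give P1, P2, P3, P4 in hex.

P1 = 0x5A, P2 = 0x83, P3 = 0x06, P4 = 0xA6

P1: T = 0xC0, S = E(K, T) = 0x96; 0xCC ⊕ 0x96 = 0x5A.
P2: T = 0xC1, S = E(K, T) = 0x97; 0x14 ⊕ 0x97 = 0x83.
P3: T = 0xC2, S = E(K, T) = 0x94; 0x92 ⊕ 0x94 = 0x06.
P4: T = 0xC3, S = E(K, T) = 0x95; 0x33 ⊕ 0x95 = 0xA6.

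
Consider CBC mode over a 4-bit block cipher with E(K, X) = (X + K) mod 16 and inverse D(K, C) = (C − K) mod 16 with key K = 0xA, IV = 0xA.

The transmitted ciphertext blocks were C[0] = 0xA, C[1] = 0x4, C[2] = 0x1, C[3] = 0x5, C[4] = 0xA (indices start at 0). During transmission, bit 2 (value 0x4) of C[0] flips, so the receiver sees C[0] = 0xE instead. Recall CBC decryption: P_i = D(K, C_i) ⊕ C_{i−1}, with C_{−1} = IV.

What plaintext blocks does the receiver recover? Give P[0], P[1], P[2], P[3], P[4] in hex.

Only C[0] changed, to 0xE. In CBC, a change in C_i garbles P_i and flips the same bit in P_{i+1}. Decrypting the received ciphertext:
P[0]: D(K, 0xE) = 0x4; 0x4 ⊕ 0xA = 0xE.
P[1]: D(K, 0x4) = 0xA; 0xA ⊕ 0xE = 0x4.
P[2]: D(K, 0x1) = 0x7; 0x7 ⊕ 0x4 = 0x3.
P[3]: D(K, 0x5) = 0xB; 0xB ⊕ 0x1 = 0xA.
P[4]: D(K, 0xA) = 0x0; 0x0 ⊕ 0x5 = 0x5.
Blocks that differ from the original plaintext: P[0], P[1].

P[0] = 0xE, P[1] = 0x4, P[2] = 0x3, P[3] = 0xA, P[4] = 0x5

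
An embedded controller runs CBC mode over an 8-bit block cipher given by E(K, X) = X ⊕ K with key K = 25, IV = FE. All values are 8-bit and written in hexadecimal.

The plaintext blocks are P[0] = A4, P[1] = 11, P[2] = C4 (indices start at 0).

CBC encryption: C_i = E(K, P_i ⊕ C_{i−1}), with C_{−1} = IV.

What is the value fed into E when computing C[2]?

C[0]: P[0] ⊕ FE = 5A; E(K, 5A) = 7F.
C[1]: P[1] ⊕ 7F = 6E; E(K, 6E) = 4B.
C[2]: P[2] ⊕ 4B = 8F; E(K, 8F) = AA.
So the input to E for block [2] is 8F.

8F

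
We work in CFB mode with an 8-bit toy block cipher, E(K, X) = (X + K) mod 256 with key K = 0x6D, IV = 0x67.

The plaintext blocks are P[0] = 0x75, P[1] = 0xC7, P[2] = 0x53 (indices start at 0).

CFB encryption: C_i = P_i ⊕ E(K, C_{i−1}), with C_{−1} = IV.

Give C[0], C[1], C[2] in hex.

C[0]: E(K, 0x67) = 0xD4; 0x75 ⊕ 0xD4 = 0xA1.
C[1]: E(K, 0xA1) = 0x0E; 0xC7 ⊕ 0x0E = 0xC9.
C[2]: E(K, 0xC9) = 0x36; 0x53 ⊕ 0x36 = 0x65.

C[0] = 0xA1, C[1] = 0xC9, C[2] = 0x65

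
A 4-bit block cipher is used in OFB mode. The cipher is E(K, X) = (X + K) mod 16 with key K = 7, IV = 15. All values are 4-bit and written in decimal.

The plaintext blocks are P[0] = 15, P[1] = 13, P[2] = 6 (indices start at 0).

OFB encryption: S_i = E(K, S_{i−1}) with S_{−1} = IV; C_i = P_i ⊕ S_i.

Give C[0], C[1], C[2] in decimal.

C[0] = 9, C[1] = 0, C[2] = 2

C[0]: S = E(K, 15) = 6; 15 ⊕ 6 = 9.
C[1]: S = E(K, 6) = 13; 13 ⊕ 13 = 0.
C[2]: S = E(K, 13) = 4; 6 ⊕ 4 = 2.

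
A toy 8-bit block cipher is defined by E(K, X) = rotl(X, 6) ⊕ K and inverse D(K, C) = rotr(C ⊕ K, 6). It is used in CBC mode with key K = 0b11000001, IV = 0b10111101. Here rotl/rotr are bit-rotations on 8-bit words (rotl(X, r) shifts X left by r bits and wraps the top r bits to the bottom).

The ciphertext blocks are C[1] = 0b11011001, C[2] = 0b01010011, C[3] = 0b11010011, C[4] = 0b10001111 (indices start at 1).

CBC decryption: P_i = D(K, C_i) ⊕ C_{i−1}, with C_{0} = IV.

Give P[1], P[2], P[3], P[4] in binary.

P[1] = 0b11011101, P[2] = 0b10010011, P[3] = 0b00011011, P[4] = 0b11101010

P[1]: D(K, 0b11011001) = 0b01100000; 0b01100000 ⊕ 0b10111101 = 0b11011101.
P[2]: D(K, 0b01010011) = 0b01001010; 0b01001010 ⊕ 0b11011001 = 0b10010011.
P[3]: D(K, 0b11010011) = 0b01001000; 0b01001000 ⊕ 0b01010011 = 0b00011011.
P[4]: D(K, 0b10001111) = 0b00111001; 0b00111001 ⊕ 0b11010011 = 0b11101010.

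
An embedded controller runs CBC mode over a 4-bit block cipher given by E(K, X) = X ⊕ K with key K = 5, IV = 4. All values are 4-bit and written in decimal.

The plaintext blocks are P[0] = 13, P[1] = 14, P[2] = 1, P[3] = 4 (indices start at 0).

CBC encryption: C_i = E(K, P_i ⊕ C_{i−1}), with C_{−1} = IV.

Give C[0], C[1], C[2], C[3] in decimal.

C[0]: P[0] ⊕ 4 = 9; E(K, 9) = 12.
C[1]: P[1] ⊕ 12 = 2; E(K, 2) = 7.
C[2]: P[2] ⊕ 7 = 6; E(K, 6) = 3.
C[3]: P[3] ⊕ 3 = 7; E(K, 7) = 2.

C[0] = 12, C[1] = 7, C[2] = 3, C[3] = 2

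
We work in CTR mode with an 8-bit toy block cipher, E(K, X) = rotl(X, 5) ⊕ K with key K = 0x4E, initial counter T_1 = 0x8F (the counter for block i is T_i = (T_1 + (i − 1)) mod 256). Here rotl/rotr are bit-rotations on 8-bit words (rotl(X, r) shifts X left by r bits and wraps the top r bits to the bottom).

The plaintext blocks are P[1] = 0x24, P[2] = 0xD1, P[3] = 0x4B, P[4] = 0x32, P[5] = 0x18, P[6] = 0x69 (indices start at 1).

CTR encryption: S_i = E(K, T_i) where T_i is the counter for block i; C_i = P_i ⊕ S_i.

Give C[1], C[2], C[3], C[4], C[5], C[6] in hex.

C[1] = 0x9B, C[2] = 0x8D, C[3] = 0x37, C[4] = 0x2E, C[5] = 0x24, C[6] = 0xB5

C[1]: T = 0x8F, S = E(K, T) = 0xBF; 0x24 ⊕ 0xBF = 0x9B.
C[2]: T = 0x90, S = E(K, T) = 0x5C; 0xD1 ⊕ 0x5C = 0x8D.
C[3]: T = 0x91, S = E(K, T) = 0x7C; 0x4B ⊕ 0x7C = 0x37.
C[4]: T = 0x92, S = E(K, T) = 0x1C; 0x32 ⊕ 0x1C = 0x2E.
C[5]: T = 0x93, S = E(K, T) = 0x3C; 0x18 ⊕ 0x3C = 0x24.
C[6]: T = 0x94, S = E(K, T) = 0xDC; 0x69 ⊕ 0xDC = 0xB5.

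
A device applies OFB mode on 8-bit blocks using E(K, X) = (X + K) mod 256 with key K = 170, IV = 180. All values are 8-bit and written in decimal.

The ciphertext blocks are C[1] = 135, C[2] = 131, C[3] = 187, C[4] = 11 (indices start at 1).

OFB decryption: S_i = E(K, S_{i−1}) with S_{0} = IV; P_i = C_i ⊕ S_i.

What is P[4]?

P[4] = 87

P[1]: S = E(K, 180) = 94; 135 ⊕ 94 = 217.
P[2]: S = E(K, 94) = 8; 131 ⊕ 8 = 139.
P[3]: S = E(K, 8) = 178; 187 ⊕ 178 = 9.
P[4]: S = E(K, 178) = 92; 11 ⊕ 92 = 87.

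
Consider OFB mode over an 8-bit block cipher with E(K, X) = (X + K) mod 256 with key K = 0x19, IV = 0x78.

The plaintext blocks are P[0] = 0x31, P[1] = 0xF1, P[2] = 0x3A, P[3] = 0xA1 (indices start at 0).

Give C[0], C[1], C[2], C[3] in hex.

C[0] = 0xA0, C[1] = 0x5B, C[2] = 0xF9, C[3] = 0x7D

OFB encryption: S_i = E(K, S_{i−1}) with S_{−1} = IV; C_i = P_i ⊕ S_i.
C[0]: S = E(K, 0x78) = 0x91; 0x31 ⊕ 0x91 = 0xA0.
C[1]: S = E(K, 0x91) = 0xAA; 0xF1 ⊕ 0xAA = 0x5B.
C[2]: S = E(K, 0xAA) = 0xC3; 0x3A ⊕ 0xC3 = 0xF9.
C[3]: S = E(K, 0xC3) = 0xDC; 0xA1 ⊕ 0xDC = 0x7D.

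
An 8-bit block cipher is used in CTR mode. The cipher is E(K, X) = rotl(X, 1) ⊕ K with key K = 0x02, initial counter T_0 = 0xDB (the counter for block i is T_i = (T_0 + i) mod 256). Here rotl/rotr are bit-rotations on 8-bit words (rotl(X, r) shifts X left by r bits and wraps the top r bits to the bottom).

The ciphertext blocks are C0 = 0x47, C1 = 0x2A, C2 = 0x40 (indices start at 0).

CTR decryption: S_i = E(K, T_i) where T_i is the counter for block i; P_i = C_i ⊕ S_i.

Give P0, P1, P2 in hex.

P0: T = 0xDB, S = E(K, T) = 0xB5; 0x47 ⊕ 0xB5 = 0xF2.
P1: T = 0xDC, S = E(K, T) = 0xBB; 0x2A ⊕ 0xBB = 0x91.
P2: T = 0xDD, S = E(K, T) = 0xB9; 0x40 ⊕ 0xB9 = 0xF9.

P0 = 0xF2, P1 = 0x91, P2 = 0xF9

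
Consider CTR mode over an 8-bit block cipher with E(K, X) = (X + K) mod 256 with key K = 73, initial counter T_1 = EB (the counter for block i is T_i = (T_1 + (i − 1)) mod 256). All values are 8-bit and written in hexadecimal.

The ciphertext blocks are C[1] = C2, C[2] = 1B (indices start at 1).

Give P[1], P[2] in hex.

CTR decryption: S_i = E(K, T_i) where T_i is the counter for block i; P_i = C_i ⊕ S_i.
P[1]: T = EB, S = E(K, T) = 5E; C2 ⊕ 5E = 9C.
P[2]: T = EC, S = E(K, T) = 5F; 1B ⊕ 5F = 44.

P[1] = 9C, P[2] = 44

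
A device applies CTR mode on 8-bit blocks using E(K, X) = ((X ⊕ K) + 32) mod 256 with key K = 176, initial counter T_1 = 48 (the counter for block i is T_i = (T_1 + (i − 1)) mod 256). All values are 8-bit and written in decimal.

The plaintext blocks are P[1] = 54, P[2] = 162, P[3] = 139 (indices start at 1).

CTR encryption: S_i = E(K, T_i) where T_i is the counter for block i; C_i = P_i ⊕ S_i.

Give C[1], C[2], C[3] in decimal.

C[1] = 150, C[2] = 3, C[3] = 41

C[1]: T = 48, S = E(K, T) = 160; 54 ⊕ 160 = 150.
C[2]: T = 49, S = E(K, T) = 161; 162 ⊕ 161 = 3.
C[3]: T = 50, S = E(K, T) = 162; 139 ⊕ 162 = 41.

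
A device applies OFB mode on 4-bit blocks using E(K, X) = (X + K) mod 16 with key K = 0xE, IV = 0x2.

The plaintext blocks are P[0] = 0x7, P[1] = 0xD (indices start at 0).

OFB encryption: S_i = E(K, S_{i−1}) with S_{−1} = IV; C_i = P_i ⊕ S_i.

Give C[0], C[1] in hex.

C[0]: S = E(K, 0x2) = 0x0; 0x7 ⊕ 0x0 = 0x7.
C[1]: S = E(K, 0x0) = 0xE; 0xD ⊕ 0xE = 0x3.

C[0] = 0x7, C[1] = 0x3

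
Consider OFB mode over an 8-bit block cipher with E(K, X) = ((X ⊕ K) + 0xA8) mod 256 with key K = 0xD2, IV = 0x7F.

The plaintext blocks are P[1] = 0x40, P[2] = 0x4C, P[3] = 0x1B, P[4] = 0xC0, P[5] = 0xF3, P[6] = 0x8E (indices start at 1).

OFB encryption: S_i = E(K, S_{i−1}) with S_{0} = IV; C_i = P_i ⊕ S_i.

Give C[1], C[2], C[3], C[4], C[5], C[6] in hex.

C[1] = 0x15, C[2] = 0x63, C[3] = 0xBE, C[4] = 0xDF, C[5] = 0x86, C[6] = 0xC1

C[1]: S = E(K, 0x7F) = 0x55; 0x40 ⊕ 0x55 = 0x15.
C[2]: S = E(K, 0x55) = 0x2F; 0x4C ⊕ 0x2F = 0x63.
C[3]: S = E(K, 0x2F) = 0xA5; 0x1B ⊕ 0xA5 = 0xBE.
C[4]: S = E(K, 0xA5) = 0x1F; 0xC0 ⊕ 0x1F = 0xDF.
C[5]: S = E(K, 0x1F) = 0x75; 0xF3 ⊕ 0x75 = 0x86.
C[6]: S = E(K, 0x75) = 0x4F; 0x8E ⊕ 0x4F = 0xC1.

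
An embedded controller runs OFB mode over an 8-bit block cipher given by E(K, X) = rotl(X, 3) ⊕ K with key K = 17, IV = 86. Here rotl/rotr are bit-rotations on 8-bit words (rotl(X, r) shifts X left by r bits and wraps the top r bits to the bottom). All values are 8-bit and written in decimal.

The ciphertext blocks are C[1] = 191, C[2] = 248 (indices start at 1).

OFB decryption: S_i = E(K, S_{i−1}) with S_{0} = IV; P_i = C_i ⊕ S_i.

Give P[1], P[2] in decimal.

P[1] = 28, P[2] = 244

P[1]: S = E(K, 86) = 163; 191 ⊕ 163 = 28.
P[2]: S = E(K, 163) = 12; 248 ⊕ 12 = 244.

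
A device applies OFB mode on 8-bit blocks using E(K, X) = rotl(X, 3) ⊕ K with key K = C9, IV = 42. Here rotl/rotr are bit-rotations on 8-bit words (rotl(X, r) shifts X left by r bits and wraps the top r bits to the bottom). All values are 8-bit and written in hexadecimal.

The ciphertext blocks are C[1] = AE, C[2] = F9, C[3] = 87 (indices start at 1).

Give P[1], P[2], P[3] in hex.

OFB decryption: S_i = E(K, S_{i−1}) with S_{0} = IV; P_i = C_i ⊕ S_i.
P[1]: S = E(K, 42) = DB; AE ⊕ DB = 75.
P[2]: S = E(K, DB) = 17; F9 ⊕ 17 = EE.
P[3]: S = E(K, 17) = 71; 87 ⊕ 71 = F6.

P[1] = 75, P[2] = EE, P[3] = F6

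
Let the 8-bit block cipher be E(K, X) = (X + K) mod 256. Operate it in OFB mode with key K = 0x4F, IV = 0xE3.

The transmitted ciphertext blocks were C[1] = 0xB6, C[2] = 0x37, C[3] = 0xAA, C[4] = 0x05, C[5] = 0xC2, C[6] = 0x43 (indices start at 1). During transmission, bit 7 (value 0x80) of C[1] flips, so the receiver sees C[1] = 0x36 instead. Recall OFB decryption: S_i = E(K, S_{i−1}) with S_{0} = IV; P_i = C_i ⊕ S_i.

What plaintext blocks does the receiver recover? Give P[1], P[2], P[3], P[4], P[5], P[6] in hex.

Only C[1] changed, to 0x36. In OFB, a change in C_i flips the same bit in P_i only; the keystream is unaffected. Decrypting the received ciphertext:
P[1]: S = E(K, 0xE3) = 0x32; 0x36 ⊕ 0x32 = 0x04.
P[2]: S = E(K, 0x32) = 0x81; 0x37 ⊕ 0x81 = 0xB6.
P[3]: S = E(K, 0x81) = 0xD0; 0xAA ⊕ 0xD0 = 0x7A.
P[4]: S = E(K, 0xD0) = 0x1F; 0x05 ⊕ 0x1F = 0x1A.
P[5]: S = E(K, 0x1F) = 0x6E; 0xC2 ⊕ 0x6E = 0xAC.
P[6]: S = E(K, 0x6E) = 0xBD; 0x43 ⊕ 0xBD = 0xFE.
Blocks that differ from the original plaintext: P[1].

P[1] = 0x04, P[2] = 0xB6, P[3] = 0x7A, P[4] = 0x1A, P[5] = 0xAC, P[6] = 0xFE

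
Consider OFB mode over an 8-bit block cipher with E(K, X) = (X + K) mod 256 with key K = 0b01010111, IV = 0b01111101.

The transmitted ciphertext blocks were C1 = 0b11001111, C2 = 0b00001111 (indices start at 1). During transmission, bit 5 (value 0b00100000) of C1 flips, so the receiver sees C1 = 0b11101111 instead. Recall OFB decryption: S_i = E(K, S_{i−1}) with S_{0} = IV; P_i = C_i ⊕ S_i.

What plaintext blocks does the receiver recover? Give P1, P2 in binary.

P1 = 0b00111011, P2 = 0b00100100

Only C1 changed, to 0b11101111. In OFB, a change in C_i flips the same bit in P_i only; the keystream is unaffected. Decrypting the received ciphertext:
P1: S = E(K, 0b01111101) = 0b11010100; 0b11101111 ⊕ 0b11010100 = 0b00111011.
P2: S = E(K, 0b11010100) = 0b00101011; 0b00001111 ⊕ 0b00101011 = 0b00100100.
Blocks that differ from the original plaintext: P1.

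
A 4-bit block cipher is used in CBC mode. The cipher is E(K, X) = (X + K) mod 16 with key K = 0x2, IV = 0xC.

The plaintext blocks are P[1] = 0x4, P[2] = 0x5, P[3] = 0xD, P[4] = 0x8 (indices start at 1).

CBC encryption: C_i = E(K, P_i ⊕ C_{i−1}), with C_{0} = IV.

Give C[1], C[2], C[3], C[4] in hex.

C[1] = 0xA, C[2] = 0x1, C[3] = 0xE, C[4] = 0x8

C[1]: P[1] ⊕ 0xC = 0x8; E(K, 0x8) = 0xA.
C[2]: P[2] ⊕ 0xA = 0xF; E(K, 0xF) = 0x1.
C[3]: P[3] ⊕ 0x1 = 0xC; E(K, 0xC) = 0xE.
C[4]: P[4] ⊕ 0xE = 0x6; E(K, 0x6) = 0x8.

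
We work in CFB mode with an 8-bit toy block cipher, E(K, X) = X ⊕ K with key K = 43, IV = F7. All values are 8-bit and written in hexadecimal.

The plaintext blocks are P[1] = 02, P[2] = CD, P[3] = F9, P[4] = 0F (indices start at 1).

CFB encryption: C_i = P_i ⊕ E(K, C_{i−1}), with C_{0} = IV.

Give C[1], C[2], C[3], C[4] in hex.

C[1] = B6, C[2] = 38, C[3] = 82, C[4] = CE

C[1]: E(K, F7) = B4; 02 ⊕ B4 = B6.
C[2]: E(K, B6) = F5; CD ⊕ F5 = 38.
C[3]: E(K, 38) = 7B; F9 ⊕ 7B = 82.
C[4]: E(K, 82) = C1; 0F ⊕ C1 = CE.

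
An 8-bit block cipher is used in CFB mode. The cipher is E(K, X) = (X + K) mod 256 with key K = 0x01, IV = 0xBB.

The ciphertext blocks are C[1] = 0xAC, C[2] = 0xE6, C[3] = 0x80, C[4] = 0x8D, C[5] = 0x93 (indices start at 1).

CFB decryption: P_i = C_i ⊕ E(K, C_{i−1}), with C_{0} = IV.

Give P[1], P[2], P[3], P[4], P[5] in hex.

P[1] = 0x10, P[2] = 0x4B, P[3] = 0x67, P[4] = 0x0C, P[5] = 0x1D

P[1]: E(K, 0xBB) = 0xBC; 0xAC ⊕ 0xBC = 0x10.
P[2]: E(K, 0xAC) = 0xAD; 0xE6 ⊕ 0xAD = 0x4B.
P[3]: E(K, 0xE6) = 0xE7; 0x80 ⊕ 0xE7 = 0x67.
P[4]: E(K, 0x80) = 0x81; 0x8D ⊕ 0x81 = 0x0C.
P[5]: E(K, 0x8D) = 0x8E; 0x93 ⊕ 0x8E = 0x1D.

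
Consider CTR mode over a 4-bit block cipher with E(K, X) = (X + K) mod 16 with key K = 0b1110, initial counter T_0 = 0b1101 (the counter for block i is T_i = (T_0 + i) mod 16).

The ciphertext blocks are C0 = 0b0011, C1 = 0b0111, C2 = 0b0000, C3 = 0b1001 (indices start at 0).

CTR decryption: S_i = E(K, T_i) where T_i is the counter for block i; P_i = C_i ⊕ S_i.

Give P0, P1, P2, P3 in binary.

P0 = 0b1000, P1 = 0b1011, P2 = 0b1101, P3 = 0b0111

P0: T = 0b1101, S = E(K, T) = 0b1011; 0b0011 ⊕ 0b1011 = 0b1000.
P1: T = 0b1110, S = E(K, T) = 0b1100; 0b0111 ⊕ 0b1100 = 0b1011.
P2: T = 0b1111, S = E(K, T) = 0b1101; 0b0000 ⊕ 0b1101 = 0b1101.
P3: T = 0b0000, S = E(K, T) = 0b1110; 0b1001 ⊕ 0b1110 = 0b0111.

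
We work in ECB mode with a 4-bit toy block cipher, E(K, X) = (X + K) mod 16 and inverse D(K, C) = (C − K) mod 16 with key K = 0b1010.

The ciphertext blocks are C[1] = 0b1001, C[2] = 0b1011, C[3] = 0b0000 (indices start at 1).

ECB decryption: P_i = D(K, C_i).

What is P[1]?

P[1]: D(K, 0b1001) = 0b1111.

P[1] = 0b1111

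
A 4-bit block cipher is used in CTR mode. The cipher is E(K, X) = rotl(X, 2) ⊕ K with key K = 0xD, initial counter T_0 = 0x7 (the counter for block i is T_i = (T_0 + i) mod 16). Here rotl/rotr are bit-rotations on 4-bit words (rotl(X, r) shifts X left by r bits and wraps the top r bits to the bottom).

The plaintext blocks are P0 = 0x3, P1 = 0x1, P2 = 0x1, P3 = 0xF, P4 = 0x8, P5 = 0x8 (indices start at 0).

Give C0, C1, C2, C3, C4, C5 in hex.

CTR encryption: S_i = E(K, T_i) where T_i is the counter for block i; C_i = P_i ⊕ S_i.
C0: T = 0x7, S = E(K, T) = 0x0; 0x3 ⊕ 0x0 = 0x3.
C1: T = 0x8, S = E(K, T) = 0xF; 0x1 ⊕ 0xF = 0xE.
C2: T = 0x9, S = E(K, T) = 0xB; 0x1 ⊕ 0xB = 0xA.
C3: T = 0xA, S = E(K, T) = 0x7; 0xF ⊕ 0x7 = 0x8.
C4: T = 0xB, S = E(K, T) = 0x3; 0x8 ⊕ 0x3 = 0xB.
C5: T = 0xC, S = E(K, T) = 0xE; 0x8 ⊕ 0xE = 0x6.

C0 = 0x3, C1 = 0xE, C2 = 0xA, C3 = 0x8, C4 = 0xB, C5 = 0x6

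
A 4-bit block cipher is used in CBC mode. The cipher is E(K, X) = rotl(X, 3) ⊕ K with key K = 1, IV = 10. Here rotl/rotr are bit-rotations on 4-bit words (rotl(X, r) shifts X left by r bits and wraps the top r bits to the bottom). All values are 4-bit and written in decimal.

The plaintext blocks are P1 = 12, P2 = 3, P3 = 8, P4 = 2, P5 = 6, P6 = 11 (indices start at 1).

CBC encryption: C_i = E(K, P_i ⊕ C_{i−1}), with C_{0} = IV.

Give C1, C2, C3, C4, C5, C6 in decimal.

C1: P1 ⊕ 10 = 6; E(K, 6) = 2.
C2: P2 ⊕ 2 = 1; E(K, 1) = 9.
C3: P3 ⊕ 9 = 1; E(K, 1) = 9.
C4: P4 ⊕ 9 = 11; E(K, 11) = 12.
C5: P5 ⊕ 12 = 10; E(K, 10) = 4.
C6: P6 ⊕ 4 = 15; E(K, 15) = 14.

C1 = 2, C2 = 9, C3 = 9, C4 = 12, C5 = 4, C6 = 14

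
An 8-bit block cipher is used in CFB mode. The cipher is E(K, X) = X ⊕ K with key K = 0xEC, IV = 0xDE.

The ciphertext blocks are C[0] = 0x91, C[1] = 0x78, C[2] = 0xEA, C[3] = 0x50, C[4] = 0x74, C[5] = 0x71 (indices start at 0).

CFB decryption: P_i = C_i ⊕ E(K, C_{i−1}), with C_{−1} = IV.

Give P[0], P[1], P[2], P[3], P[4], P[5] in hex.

P[0] = 0xA3, P[1] = 0x05, P[2] = 0x7E, P[3] = 0x56, P[4] = 0xC8, P[5] = 0xE9

P[0]: E(K, 0xDE) = 0x32; 0x91 ⊕ 0x32 = 0xA3.
P[1]: E(K, 0x91) = 0x7D; 0x78 ⊕ 0x7D = 0x05.
P[2]: E(K, 0x78) = 0x94; 0xEA ⊕ 0x94 = 0x7E.
P[3]: E(K, 0xEA) = 0x06; 0x50 ⊕ 0x06 = 0x56.
P[4]: E(K, 0x50) = 0xBC; 0x74 ⊕ 0xBC = 0xC8.
P[5]: E(K, 0x74) = 0x98; 0x71 ⊕ 0x98 = 0xE9.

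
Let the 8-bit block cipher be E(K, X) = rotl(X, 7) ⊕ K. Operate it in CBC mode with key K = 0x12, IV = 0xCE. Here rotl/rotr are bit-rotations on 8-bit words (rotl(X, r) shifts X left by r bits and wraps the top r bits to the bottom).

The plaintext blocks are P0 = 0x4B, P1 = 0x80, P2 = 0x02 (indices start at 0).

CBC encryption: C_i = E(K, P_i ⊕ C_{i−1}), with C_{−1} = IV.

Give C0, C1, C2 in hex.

C0: P0 ⊕ 0xCE = 0x85; E(K, 0x85) = 0xD0.
C1: P1 ⊕ 0xD0 = 0x50; E(K, 0x50) = 0x3A.
C2: P2 ⊕ 0x3A = 0x38; E(K, 0x38) = 0x0E.

C0 = 0xD0, C1 = 0x3A, C2 = 0x0E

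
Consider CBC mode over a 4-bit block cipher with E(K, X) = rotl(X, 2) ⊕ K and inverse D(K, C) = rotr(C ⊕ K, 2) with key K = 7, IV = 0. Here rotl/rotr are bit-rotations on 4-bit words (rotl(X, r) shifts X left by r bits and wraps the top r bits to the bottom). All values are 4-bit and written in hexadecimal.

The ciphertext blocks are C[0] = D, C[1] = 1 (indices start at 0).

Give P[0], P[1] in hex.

CBC decryption: P_i = D(K, C_i) ⊕ C_{i−1}, with C_{−1} = IV.
P[0]: D(K, D) = A; A ⊕ 0 = A.
P[1]: D(K, 1) = 9; 9 ⊕ D = 4.

P[0] = A, P[1] = 4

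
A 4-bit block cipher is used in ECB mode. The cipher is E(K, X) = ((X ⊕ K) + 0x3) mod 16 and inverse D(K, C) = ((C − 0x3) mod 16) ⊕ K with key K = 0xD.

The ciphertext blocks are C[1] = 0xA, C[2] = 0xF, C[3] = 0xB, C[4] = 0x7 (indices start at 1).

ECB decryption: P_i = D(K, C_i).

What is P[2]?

P[2] = 0x1

P[2]: D(K, 0xF) = 0x1.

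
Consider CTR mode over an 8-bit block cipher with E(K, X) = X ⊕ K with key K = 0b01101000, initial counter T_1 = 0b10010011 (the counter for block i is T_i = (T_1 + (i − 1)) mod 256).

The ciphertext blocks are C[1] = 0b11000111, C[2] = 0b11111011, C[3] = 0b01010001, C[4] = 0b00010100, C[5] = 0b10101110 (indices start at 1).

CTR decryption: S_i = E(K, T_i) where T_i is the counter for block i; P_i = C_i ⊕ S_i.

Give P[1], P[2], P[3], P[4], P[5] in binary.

P[1]: T = 0b10010011, S = E(K, T) = 0b11111011; 0b11000111 ⊕ 0b11111011 = 0b00111100.
P[2]: T = 0b10010100, S = E(K, T) = 0b11111100; 0b11111011 ⊕ 0b11111100 = 0b00000111.
P[3]: T = 0b10010101, S = E(K, T) = 0b11111101; 0b01010001 ⊕ 0b11111101 = 0b10101100.
P[4]: T = 0b10010110, S = E(K, T) = 0b11111110; 0b00010100 ⊕ 0b11111110 = 0b11101010.
P[5]: T = 0b10010111, S = E(K, T) = 0b11111111; 0b10101110 ⊕ 0b11111111 = 0b01010001.

P[1] = 0b00111100, P[2] = 0b00000111, P[3] = 0b10101100, P[4] = 0b11101010, P[5] = 0b01010001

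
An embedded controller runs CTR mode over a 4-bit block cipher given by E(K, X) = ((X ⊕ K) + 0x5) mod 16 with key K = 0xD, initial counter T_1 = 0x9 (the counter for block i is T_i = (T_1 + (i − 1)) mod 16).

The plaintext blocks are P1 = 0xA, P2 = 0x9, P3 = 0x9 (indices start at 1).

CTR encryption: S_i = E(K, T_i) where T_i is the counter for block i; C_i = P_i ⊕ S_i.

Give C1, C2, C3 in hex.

C1: T = 0x9, S = E(K, T) = 0x9; 0xA ⊕ 0x9 = 0x3.
C2: T = 0xA, S = E(K, T) = 0xC; 0x9 ⊕ 0xC = 0x5.
C3: T = 0xB, S = E(K, T) = 0xB; 0x9 ⊕ 0xB = 0x2.

C1 = 0x3, C2 = 0x5, C3 = 0x2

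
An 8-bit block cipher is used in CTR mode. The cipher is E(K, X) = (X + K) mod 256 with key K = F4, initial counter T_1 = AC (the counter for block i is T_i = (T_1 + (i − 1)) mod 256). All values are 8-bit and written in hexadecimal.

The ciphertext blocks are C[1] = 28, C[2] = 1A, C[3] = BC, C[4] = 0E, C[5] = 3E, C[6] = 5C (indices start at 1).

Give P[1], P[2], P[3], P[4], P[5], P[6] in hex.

P[1] = 88, P[2] = BB, P[3] = 1E, P[4] = AD, P[5] = 9A, P[6] = F9

CTR decryption: S_i = E(K, T_i) where T_i is the counter for block i; P_i = C_i ⊕ S_i.
P[1]: T = AC, S = E(K, T) = A0; 28 ⊕ A0 = 88.
P[2]: T = AD, S = E(K, T) = A1; 1A ⊕ A1 = BB.
P[3]: T = AE, S = E(K, T) = A2; BC ⊕ A2 = 1E.
P[4]: T = AF, S = E(K, T) = A3; 0E ⊕ A3 = AD.
P[5]: T = B0, S = E(K, T) = A4; 3E ⊕ A4 = 9A.
P[6]: T = B1, S = E(K, T) = A5; 5C ⊕ A5 = F9.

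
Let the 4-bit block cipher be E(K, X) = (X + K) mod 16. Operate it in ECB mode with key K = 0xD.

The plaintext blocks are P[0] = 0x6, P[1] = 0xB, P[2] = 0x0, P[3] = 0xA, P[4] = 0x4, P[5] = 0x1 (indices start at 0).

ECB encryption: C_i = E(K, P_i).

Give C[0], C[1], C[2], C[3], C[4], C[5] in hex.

C[0] = 0x3, C[1] = 0x8, C[2] = 0xD, C[3] = 0x7, C[4] = 0x1, C[5] = 0xE

C[0]: E(K, 0x6) = 0x3.
C[1]: E(K, 0xB) = 0x8.
C[2]: E(K, 0x0) = 0xD.
C[3]: E(K, 0xA) = 0x7.
C[4]: E(K, 0x4) = 0x1.
C[5]: E(K, 0x1) = 0xE.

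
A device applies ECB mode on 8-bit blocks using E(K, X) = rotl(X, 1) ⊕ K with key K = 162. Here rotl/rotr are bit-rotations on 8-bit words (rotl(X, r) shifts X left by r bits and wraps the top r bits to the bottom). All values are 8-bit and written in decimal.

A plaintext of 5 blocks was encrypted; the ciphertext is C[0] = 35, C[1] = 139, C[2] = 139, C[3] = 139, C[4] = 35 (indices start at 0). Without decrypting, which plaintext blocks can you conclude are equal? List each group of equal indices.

P[0] = P[4]; P[1] = P[2] = P[3]

ECB encrypts each block independently with the same key, so equal ciphertext blocks imply equal plaintext blocks.
C[0] = C[4] = 35, so P[0] = P[4].
C[1] = C[2] = C[3] = 139, so P[1] = P[2] = P[3].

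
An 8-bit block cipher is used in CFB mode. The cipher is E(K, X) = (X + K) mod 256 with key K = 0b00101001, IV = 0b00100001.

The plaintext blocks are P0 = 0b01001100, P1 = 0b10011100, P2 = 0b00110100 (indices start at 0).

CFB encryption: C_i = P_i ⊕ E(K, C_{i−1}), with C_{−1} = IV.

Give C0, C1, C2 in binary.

C0: E(K, 0b00100001) = 0b01001010; 0b01001100 ⊕ 0b01001010 = 0b00000110.
C1: E(K, 0b00000110) = 0b00101111; 0b10011100 ⊕ 0b00101111 = 0b10110011.
C2: E(K, 0b10110011) = 0b11011100; 0b00110100 ⊕ 0b11011100 = 0b11101000.

C0 = 0b00000110, C1 = 0b10110011, C2 = 0b11101000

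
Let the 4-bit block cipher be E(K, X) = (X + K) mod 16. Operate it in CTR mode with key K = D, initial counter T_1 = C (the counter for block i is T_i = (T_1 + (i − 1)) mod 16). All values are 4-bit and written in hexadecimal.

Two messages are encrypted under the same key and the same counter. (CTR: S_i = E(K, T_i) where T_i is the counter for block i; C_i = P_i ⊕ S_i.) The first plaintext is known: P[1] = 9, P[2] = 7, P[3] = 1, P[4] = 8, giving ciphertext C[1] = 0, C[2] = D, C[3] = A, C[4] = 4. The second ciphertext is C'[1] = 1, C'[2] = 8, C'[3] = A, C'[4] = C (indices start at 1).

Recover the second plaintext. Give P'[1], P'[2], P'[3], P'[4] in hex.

P'[1] = 8, P'[2] = 2, P'[3] = 1, P'[4] = 0

In CTR with a reused counter, both messages share the same keystream S_i, so C_i ⊕ C'_i = P_i ⊕ P'_i and thus P'_i = P_i ⊕ C_i ⊕ C'_i.
P'[1]: 9 ⊕ 0 ⊕ 1 = 8.
P'[2]: 7 ⊕ D ⊕ 8 = 2.
P'[3]: 1 ⊕ A ⊕ A = 1.
P'[4]: 8 ⊕ 4 ⊕ C = 0.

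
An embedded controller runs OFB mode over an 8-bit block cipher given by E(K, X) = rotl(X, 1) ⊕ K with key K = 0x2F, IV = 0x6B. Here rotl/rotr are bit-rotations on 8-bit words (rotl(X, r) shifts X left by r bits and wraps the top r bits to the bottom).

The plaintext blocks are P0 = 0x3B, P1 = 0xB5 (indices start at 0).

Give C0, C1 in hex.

OFB encryption: S_i = E(K, S_{i−1}) with S_{−1} = IV; C_i = P_i ⊕ S_i.
C0: S = E(K, 0x6B) = 0xF9; 0x3B ⊕ 0xF9 = 0xC2.
C1: S = E(K, 0xF9) = 0xDC; 0xB5 ⊕ 0xDC = 0x69.

C0 = 0xC2, C1 = 0x69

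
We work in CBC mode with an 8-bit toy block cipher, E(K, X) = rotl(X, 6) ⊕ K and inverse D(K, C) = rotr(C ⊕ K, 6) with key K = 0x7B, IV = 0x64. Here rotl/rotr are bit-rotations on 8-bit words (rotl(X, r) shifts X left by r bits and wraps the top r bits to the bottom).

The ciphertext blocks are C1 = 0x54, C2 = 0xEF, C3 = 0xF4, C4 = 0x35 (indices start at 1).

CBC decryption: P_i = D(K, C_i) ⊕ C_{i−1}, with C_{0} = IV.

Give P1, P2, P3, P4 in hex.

P1: D(K, 0x54) = 0xBC; 0xBC ⊕ 0x64 = 0xD8.
P2: D(K, 0xEF) = 0x52; 0x52 ⊕ 0x54 = 0x06.
P3: D(K, 0xF4) = 0x3E; 0x3E ⊕ 0xEF = 0xD1.
P4: D(K, 0x35) = 0x39; 0x39 ⊕ 0xF4 = 0xCD.

P1 = 0xD8, P2 = 0x06, P3 = 0xD1, P4 = 0xCD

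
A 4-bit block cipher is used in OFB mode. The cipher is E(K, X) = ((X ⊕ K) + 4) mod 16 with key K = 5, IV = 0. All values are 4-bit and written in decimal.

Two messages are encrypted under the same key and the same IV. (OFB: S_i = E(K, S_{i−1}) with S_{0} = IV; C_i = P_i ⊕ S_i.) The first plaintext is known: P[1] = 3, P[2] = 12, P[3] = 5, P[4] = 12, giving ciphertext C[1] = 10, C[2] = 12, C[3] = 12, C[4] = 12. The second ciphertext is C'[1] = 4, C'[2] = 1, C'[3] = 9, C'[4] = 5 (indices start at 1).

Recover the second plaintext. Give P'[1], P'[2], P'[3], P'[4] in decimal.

In OFB with a reused IV, both messages share the same keystream S_i, so C_i ⊕ C'_i = P_i ⊕ P'_i and thus P'_i = P_i ⊕ C_i ⊕ C'_i.
P'[1]: 3 ⊕ 10 ⊕ 4 = 13.
P'[2]: 12 ⊕ 12 ⊕ 1 = 1.
P'[3]: 5 ⊕ 12 ⊕ 9 = 0.
P'[4]: 12 ⊕ 12 ⊕ 5 = 5.

P'[1] = 13, P'[2] = 1, P'[3] = 0, P'[4] = 5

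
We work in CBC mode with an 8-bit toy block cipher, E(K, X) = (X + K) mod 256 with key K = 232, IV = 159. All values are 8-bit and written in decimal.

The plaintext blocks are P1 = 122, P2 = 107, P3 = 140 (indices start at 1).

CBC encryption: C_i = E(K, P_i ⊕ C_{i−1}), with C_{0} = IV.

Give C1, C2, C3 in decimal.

C1: P1 ⊕ 159 = 229; E(K, 229) = 205.
C2: P2 ⊕ 205 = 166; E(K, 166) = 142.
C3: P3 ⊕ 142 = 2; E(K, 2) = 234.

C1 = 205, C2 = 142, C3 = 234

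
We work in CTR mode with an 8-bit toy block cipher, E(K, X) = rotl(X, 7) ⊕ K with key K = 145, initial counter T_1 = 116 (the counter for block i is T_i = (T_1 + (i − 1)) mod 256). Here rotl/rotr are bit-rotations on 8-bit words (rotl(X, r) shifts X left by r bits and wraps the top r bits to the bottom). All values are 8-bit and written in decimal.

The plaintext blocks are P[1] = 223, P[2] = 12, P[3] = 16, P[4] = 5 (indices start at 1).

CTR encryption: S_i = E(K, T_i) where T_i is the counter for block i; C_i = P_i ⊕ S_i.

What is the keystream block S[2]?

C[1]: T = 116, S = E(K, T) = 171; 223 ⊕ 171 = 116.
C[2]: T = 117, S = E(K, T) = 43; 12 ⊕ 43 = 39.
So S[2] = 43.

43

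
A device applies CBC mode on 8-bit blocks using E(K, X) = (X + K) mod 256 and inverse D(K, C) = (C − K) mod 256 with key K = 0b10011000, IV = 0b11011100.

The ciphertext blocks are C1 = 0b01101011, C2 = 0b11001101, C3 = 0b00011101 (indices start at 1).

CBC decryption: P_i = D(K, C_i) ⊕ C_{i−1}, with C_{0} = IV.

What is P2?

P2 = 0b01011110

P2: D(K, 0b11001101) = 0b00110101; 0b00110101 ⊕ 0b01101011 = 0b01011110.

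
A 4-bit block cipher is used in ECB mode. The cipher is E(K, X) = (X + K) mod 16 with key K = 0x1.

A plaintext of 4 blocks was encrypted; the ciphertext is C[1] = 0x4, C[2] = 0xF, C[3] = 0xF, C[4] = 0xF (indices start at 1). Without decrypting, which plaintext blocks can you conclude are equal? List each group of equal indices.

P[2] = P[3] = P[4]

ECB encrypts each block independently with the same key, so equal ciphertext blocks imply equal plaintext blocks.
C[2] = C[3] = C[4] = 0xF, so P[2] = P[3] = P[4].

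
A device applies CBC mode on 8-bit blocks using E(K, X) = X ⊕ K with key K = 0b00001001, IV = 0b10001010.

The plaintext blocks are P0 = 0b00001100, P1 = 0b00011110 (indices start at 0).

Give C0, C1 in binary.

C0 = 0b10001111, C1 = 0b10011000

CBC encryption: C_i = E(K, P_i ⊕ C_{i−1}), with C_{−1} = IV.
C0: P0 ⊕ 0b10001010 = 0b10000110; E(K, 0b10000110) = 0b10001111.
C1: P1 ⊕ 0b10001111 = 0b10010001; E(K, 0b10010001) = 0b10011000.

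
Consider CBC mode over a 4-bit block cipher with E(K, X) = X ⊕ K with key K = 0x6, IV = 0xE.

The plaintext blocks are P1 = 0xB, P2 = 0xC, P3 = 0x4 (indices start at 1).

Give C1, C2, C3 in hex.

C1 = 0x3, C2 = 0x9, C3 = 0xB

CBC encryption: C_i = E(K, P_i ⊕ C_{i−1}), with C_{0} = IV.
C1: P1 ⊕ 0xE = 0x5; E(K, 0x5) = 0x3.
C2: P2 ⊕ 0x3 = 0xF; E(K, 0xF) = 0x9.
C3: P3 ⊕ 0x9 = 0xD; E(K, 0xD) = 0xB.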